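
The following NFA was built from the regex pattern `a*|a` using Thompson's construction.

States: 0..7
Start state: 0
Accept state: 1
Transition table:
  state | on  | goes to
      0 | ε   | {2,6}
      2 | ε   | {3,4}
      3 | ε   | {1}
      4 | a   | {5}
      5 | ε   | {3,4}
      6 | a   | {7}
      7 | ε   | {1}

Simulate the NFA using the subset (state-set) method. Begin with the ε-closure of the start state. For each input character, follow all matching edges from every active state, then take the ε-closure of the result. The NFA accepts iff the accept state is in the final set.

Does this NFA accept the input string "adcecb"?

Answer: REJECT

Trace:
start: ε-closure({0}) = {0,1,2,3,4,6}
'a' @ 1: {1,3,4,5,7}  ✓accept
'd' @ 2: {}  — state set empty
rest 'cecb' ignored (set empty)
final: {}; accept 1 not in set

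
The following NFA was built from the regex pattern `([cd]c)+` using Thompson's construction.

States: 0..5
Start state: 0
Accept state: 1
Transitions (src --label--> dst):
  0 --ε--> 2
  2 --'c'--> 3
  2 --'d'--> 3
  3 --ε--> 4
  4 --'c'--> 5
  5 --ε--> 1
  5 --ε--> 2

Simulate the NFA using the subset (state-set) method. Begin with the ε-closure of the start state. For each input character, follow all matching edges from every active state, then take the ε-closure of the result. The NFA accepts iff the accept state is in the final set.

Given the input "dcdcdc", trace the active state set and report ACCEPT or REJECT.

S₀ = ε-closure({0}) = {0,2}
'd' @ 1: {3,4}
'c' @ 2: {1,2,5}  [accepting]
'd' @ 3: {3,4}
'c' @ 4: {1,2,5}  [accepting]
'd' @ 5: {3,4}
'c' @ 6: {1,2,5}  [accepting]
after full input: {1,2,5}  (accept=1 in)

Answer: ACCEPT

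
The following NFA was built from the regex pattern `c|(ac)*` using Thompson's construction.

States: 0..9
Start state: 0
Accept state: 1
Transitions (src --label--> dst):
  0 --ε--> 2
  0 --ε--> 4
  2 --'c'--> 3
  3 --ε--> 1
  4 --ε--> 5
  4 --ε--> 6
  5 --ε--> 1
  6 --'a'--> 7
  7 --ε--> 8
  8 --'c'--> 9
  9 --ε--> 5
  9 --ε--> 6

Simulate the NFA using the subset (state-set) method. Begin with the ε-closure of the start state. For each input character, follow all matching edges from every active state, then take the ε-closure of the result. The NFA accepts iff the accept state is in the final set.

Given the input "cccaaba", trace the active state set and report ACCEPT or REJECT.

initial (ε-close {0}): {0,1,2,4,5,6}
'c' @ 1: {1,3}  ✓accept
'c' @ 2: {}  — no active states
rest 'caaba' ignored (set empty)
final: {}; accept 1 not in set

Answer: REJECT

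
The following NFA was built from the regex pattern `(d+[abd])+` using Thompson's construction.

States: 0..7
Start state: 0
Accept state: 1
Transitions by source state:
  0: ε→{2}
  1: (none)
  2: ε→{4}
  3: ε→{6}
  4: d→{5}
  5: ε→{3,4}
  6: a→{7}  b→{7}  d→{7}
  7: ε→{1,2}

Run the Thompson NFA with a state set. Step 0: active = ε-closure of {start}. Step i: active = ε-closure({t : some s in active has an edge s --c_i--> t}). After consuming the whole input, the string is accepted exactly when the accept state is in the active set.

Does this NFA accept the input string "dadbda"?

initial (ε-close {0}): {0,2,4}
'd' @ 1: {3,4,5,6}
'a' @ 2: {1,2,4,7}  (accept∈set)
'd' @ 3: {3,4,5,6}
'b' @ 4: {1,2,4,7}  (accept∈set)
'd' @ 5: {3,4,5,6}
'a' @ 6: {1,2,4,7}  (accept∈set)
final: {1,2,4,7}; accept 1 in set

Answer: ACCEPT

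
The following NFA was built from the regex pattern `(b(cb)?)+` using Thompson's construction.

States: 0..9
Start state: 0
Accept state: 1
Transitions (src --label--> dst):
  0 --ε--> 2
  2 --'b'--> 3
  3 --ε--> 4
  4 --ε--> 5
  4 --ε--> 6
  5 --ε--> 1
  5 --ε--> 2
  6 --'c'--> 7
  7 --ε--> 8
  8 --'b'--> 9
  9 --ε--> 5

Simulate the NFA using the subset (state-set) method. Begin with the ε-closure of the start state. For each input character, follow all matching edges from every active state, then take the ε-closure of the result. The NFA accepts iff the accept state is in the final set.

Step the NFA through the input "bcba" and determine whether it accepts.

Answer: REJECT

Steps:
initial (ε-close {0}): {0,2}
'b' @ 1: {1,2,3,4,5,6}  ✓accept
'c' @ 2: {7,8}
'b' @ 3: {1,2,5,9}  ✓accept
'a' @ 4: {}  — state set empty
end set {} — state 1 not in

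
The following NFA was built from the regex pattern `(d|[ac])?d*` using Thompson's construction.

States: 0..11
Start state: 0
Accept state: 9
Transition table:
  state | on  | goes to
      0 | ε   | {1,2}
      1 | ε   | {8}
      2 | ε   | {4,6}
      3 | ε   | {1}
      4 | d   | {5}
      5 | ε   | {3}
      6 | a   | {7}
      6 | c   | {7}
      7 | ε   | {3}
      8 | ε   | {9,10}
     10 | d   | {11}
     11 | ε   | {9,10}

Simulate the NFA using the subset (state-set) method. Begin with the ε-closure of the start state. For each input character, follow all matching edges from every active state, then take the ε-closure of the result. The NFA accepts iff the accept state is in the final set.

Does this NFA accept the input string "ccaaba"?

Answer: REJECT

Derivation:
start: ε-closure({0}) = {0,1,2,4,6,8,9,10}
'c' @ 1: {1,3,7,8,9,10}  (accept∈set)
'c' @ 2: {}  — state set empty
rest 'aaba' ignored (set empty)
after full input: {}  (accept=9 not in)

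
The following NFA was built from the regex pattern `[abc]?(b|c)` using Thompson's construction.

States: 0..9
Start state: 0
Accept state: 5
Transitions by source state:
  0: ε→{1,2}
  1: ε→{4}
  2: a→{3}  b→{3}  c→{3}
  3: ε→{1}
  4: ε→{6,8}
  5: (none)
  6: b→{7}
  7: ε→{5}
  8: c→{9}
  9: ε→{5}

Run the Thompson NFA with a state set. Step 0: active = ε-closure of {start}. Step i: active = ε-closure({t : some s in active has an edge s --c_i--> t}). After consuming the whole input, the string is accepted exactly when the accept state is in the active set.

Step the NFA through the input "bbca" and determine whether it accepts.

Answer: REJECT

Steps:
start: ε-closure({0}) = {0,1,2,4,6,8}
'b' @ 1: {1,3,4,5,6,7,8}  ✓accept
'b' @ 2: {5,7}  ✓accept
'c' @ 3: {}  — state set empty
rest 'a' ignored (set empty)
final: {}; accept 5 not in set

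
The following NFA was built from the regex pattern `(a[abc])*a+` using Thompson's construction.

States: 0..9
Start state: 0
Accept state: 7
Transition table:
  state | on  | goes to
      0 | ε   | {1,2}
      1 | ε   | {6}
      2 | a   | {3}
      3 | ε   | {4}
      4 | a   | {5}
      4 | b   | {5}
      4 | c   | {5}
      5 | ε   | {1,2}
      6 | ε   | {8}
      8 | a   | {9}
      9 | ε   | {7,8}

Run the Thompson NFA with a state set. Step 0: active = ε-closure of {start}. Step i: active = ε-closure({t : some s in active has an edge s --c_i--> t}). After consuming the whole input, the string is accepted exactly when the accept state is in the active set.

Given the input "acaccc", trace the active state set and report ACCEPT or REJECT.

Answer: REJECT

Steps:
S₀ = ε-closure({0}) = {0,1,2,6,8}
'a' @ 1: {3,4,7,8,9}  [accepting]
'c' @ 2: {1,2,5,6,8}
'a' @ 3: {3,4,7,8,9}  [accepting]
'c' @ 4: {1,2,5,6,8}
'c' @ 5: {}  — no active states
rest 'c' ignored (set empty)
final: {}; accept 7 not in set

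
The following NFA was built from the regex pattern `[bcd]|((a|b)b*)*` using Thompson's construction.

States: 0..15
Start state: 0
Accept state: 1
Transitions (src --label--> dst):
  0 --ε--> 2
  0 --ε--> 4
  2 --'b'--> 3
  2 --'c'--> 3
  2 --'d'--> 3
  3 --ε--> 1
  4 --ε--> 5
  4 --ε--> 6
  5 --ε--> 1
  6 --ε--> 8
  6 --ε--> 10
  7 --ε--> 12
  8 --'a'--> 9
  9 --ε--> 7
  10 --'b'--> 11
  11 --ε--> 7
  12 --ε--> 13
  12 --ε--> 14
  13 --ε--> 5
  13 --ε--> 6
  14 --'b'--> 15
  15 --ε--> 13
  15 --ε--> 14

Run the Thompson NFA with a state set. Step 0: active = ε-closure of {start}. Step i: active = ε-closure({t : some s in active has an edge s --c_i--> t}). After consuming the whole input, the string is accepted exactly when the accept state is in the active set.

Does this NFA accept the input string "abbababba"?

Answer: ACCEPT

Derivation:
start: ε-closure({0}) = {0,1,2,4,5,6,8,10}
'a' @ 1: {1,5,6,7,8,9,10,12,13,14}  (accept∈set)
'b' @ 2: {1,5,6,7,8,10,11,12,13,14,15}  (accept∈set)
'b' @ 3: {1,5,6,7,8,10,11,12,13,14,15}  (accept∈set)
'a' @ 4: {1,5,6,7,8,9,10,12,13,14}  (accept∈set)
'b' @ 5: {1,5,6,7,8,10,11,12,13,14,15}  (accept∈set)
'a' @ 6: {1,5,6,7,8,9,10,12,13,14}  (accept∈set)
'b' @ 7: {1,5,6,7,8,10,11,12,13,14,15}  (accept∈set)
'b' @ 8: {1,5,6,7,8,10,11,12,13,14,15}  (accept∈set)
'a' @ 9: {1,5,6,7,8,9,10,12,13,14}  (accept∈set)
final: {1,5,6,7,8,9,10,12,13,14}; accept 1 in set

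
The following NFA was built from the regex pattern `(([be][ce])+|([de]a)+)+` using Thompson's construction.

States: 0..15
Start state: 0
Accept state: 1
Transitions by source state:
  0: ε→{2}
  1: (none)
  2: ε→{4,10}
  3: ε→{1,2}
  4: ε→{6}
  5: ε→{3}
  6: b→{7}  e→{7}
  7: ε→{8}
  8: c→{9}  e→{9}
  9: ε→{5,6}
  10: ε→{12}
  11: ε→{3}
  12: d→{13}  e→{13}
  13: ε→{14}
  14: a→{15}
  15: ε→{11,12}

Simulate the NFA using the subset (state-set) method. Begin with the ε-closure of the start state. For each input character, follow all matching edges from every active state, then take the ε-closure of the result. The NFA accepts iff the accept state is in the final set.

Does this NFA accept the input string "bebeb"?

Answer: REJECT

Derivation:
initial (ε-close {0}): {0,2,4,6,10,12}
'b' @ 1: {7,8}
'e' @ 2: {1,2,3,4,5,6,9,10,12}  (accept∈set)
'b' @ 3: {7,8}
'e' @ 4: {1,2,3,4,5,6,9,10,12}  (accept∈set)
'b' @ 5: {7,8}
final: {7,8}; accept 1 not in set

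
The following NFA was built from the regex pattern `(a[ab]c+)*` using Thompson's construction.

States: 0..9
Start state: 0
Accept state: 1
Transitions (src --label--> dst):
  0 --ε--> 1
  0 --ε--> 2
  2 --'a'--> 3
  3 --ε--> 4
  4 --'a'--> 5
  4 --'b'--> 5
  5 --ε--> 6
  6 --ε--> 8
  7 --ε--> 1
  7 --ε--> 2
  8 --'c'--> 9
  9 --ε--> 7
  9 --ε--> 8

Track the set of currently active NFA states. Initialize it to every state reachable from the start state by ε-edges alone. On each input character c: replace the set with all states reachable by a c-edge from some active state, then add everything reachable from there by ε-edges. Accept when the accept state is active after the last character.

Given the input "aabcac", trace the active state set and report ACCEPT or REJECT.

initial (ε-close {0}): {0,1,2}
'a' @ 1: {3,4}
'a' @ 2: {5,6,8}
'b' @ 3: {}  — no active states
rest 'cac' ignored (set empty)
final: {}; accept 1 not in set

Answer: REJECT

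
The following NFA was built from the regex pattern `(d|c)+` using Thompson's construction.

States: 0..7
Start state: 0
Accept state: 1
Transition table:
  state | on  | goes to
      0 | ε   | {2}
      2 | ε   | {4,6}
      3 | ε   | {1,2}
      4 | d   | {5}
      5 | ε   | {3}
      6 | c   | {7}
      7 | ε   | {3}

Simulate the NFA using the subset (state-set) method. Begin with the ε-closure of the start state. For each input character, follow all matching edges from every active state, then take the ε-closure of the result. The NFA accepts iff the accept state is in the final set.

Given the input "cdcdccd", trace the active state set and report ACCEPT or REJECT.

Answer: ACCEPT

Steps:
S₀ = ε-closure({0}) = {0,2,4,6}
'c' @ 1: {1,2,3,4,6,7}  [accepting]
'd' @ 2: {1,2,3,4,5,6}  [accepting]
'c' @ 3: {1,2,3,4,6,7}  [accepting]
'd' @ 4: {1,2,3,4,5,6}  [accepting]
'c' @ 5: {1,2,3,4,6,7}  [accepting]
'c' @ 6: {1,2,3,4,6,7}  [accepting]
'd' @ 7: {1,2,3,4,5,6}  [accepting]
after full input: {1,2,3,4,5,6}  (accept=1 in)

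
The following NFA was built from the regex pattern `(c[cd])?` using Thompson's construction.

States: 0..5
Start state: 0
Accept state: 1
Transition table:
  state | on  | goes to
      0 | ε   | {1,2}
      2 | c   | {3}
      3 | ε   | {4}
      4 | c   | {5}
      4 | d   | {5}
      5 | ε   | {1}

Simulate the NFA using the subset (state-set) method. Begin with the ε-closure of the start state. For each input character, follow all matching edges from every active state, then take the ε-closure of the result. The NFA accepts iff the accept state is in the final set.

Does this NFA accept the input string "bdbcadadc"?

S₀ = ε-closure({0}) = {0,1,2}
'b' @ 1: {}  — no active states
rest 'dbcadadc' ignored (set empty)
end set {} — state 1 not in

Answer: REJECT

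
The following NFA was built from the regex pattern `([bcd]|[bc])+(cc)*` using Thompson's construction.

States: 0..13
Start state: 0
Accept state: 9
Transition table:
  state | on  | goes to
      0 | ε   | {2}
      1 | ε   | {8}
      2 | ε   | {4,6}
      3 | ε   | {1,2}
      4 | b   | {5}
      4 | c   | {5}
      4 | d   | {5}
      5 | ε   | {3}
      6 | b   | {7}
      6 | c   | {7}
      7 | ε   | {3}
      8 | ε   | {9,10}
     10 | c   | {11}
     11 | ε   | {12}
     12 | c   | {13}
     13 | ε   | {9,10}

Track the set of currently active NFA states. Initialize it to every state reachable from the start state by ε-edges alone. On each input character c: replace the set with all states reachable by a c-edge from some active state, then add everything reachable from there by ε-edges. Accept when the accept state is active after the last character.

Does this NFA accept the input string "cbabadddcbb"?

Answer: REJECT

Trace:
start: ε-closure({0}) = {0,2,4,6}
'c' @ 1: {1,2,3,4,5,6,7,8,9,10}  [accepting]
'b' @ 2: {1,2,3,4,5,6,7,8,9,10}  [accepting]
'a' @ 3: {}  — state set empty
rest 'badddcbb' ignored (set empty)
final: {}; accept 9 not in set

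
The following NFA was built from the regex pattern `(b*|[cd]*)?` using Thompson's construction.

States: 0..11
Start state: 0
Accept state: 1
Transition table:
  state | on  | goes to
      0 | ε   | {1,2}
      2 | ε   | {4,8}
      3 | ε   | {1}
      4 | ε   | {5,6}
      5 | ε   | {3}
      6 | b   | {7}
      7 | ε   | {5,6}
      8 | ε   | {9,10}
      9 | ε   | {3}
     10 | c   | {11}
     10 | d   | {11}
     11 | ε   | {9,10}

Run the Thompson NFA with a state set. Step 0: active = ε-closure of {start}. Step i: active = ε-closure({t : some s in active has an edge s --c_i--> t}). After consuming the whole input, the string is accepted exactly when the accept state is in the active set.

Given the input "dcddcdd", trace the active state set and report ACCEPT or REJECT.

Answer: ACCEPT

Steps:
S₀ = ε-closure({0}) = {0,1,2,3,4,5,6,8,9,10}
'd' @ 1: {1,3,9,10,11}  (accept∈set)
'c' @ 2: {1,3,9,10,11}  (accept∈set)
'd' @ 3: {1,3,9,10,11}  (accept∈set)
'd' @ 4: {1,3,9,10,11}  (accept∈set)
'c' @ 5: {1,3,9,10,11}  (accept∈set)
'd' @ 6: {1,3,9,10,11}  (accept∈set)
'd' @ 7: {1,3,9,10,11}  (accept∈set)
final: {1,3,9,10,11}; accept 1 in set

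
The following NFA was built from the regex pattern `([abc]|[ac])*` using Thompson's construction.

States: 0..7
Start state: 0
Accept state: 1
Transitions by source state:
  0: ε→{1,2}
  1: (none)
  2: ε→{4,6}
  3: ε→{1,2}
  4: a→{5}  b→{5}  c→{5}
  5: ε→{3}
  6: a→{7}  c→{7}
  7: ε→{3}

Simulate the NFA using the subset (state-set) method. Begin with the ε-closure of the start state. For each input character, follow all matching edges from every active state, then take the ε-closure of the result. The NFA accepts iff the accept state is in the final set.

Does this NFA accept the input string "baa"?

initial (ε-close {0}): {0,1,2,4,6}
'b' @ 1: {1,2,3,4,5,6}  [accepting]
'a' @ 2: {1,2,3,4,5,6,7}  [accepting]
'a' @ 3: {1,2,3,4,5,6,7}  [accepting]
after full input: {1,2,3,4,5,6,7}  (accept=1 in)

Answer: ACCEPT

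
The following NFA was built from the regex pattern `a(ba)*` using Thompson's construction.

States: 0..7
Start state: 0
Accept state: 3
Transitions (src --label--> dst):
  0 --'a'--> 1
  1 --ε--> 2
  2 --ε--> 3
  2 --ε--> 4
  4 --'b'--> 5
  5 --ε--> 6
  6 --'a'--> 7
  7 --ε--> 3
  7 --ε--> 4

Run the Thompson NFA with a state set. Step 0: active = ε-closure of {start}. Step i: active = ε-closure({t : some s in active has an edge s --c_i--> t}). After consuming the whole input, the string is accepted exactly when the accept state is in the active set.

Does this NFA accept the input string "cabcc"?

S₀ = ε-closure({0}) = {0}
'c' @ 1: {}  — state set empty
rest 'abcc' ignored (set empty)
after full input: {}  (accept=3 not in)

Answer: REJECT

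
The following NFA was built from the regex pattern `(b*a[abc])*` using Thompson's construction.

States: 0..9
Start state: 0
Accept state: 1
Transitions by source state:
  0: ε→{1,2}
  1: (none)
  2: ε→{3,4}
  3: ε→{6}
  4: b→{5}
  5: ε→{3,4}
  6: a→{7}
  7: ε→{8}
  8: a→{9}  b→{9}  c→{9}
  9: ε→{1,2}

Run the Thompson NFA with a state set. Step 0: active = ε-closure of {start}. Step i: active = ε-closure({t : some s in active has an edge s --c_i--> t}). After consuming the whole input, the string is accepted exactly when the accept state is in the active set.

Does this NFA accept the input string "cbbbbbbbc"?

Answer: REJECT

Derivation:
S₀ = ε-closure({0}) = {0,1,2,3,4,6}
'c' @ 1: {}  — no active states
rest 'bbbbbbbc' ignored (set empty)
after full input: {}  (accept=1 not in)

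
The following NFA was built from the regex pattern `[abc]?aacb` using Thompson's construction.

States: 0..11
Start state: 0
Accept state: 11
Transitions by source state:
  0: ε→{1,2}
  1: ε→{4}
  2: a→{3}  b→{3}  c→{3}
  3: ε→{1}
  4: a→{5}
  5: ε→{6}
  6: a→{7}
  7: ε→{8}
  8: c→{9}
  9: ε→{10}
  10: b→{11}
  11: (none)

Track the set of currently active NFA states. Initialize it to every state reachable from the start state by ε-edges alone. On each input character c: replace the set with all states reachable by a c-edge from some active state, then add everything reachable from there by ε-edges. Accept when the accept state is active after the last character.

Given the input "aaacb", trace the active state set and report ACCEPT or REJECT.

Answer: ACCEPT

Derivation:
S₀ = ε-closure({0}) = {0,1,2,4}
'a' @ 1: {1,3,4,5,6}
'a' @ 2: {5,6,7,8}
'a' @ 3: {7,8}
'c' @ 4: {9,10}
'b' @ 5: {11}  [accepting]
after full input: {11}  (accept=11 in)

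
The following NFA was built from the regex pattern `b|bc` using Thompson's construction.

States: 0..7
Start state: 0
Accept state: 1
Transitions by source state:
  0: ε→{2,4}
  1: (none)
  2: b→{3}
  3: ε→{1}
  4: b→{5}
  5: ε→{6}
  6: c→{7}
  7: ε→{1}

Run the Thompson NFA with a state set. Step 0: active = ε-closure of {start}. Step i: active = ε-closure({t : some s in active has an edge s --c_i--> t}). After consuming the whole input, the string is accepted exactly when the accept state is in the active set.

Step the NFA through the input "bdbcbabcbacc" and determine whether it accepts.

start: ε-closure({0}) = {0,2,4}
'b' @ 1: {1,3,5,6}  ✓accept
'd' @ 2: {}  — no active states
rest 'bcbabcbacc' ignored (set empty)
after full input: {}  (accept=1 not in)

Answer: REJECT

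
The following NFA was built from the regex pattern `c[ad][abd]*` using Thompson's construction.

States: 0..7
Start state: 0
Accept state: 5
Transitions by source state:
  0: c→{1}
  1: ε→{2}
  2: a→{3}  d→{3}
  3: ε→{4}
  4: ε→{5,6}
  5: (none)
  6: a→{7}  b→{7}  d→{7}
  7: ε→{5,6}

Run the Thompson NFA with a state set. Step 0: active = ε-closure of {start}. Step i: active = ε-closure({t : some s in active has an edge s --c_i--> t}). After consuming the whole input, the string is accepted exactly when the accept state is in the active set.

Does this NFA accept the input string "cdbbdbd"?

start: ε-closure({0}) = {0}
'c' @ 1: {1,2}
'd' @ 2: {3,4,5,6}  [accepting]
'b' @ 3: {5,6,7}  [accepting]
'b' @ 4: {5,6,7}  [accepting]
'd' @ 5: {5,6,7}  [accepting]
'b' @ 6: {5,6,7}  [accepting]
'd' @ 7: {5,6,7}  [accepting]
final: {5,6,7}; accept 5 in set

Answer: ACCEPT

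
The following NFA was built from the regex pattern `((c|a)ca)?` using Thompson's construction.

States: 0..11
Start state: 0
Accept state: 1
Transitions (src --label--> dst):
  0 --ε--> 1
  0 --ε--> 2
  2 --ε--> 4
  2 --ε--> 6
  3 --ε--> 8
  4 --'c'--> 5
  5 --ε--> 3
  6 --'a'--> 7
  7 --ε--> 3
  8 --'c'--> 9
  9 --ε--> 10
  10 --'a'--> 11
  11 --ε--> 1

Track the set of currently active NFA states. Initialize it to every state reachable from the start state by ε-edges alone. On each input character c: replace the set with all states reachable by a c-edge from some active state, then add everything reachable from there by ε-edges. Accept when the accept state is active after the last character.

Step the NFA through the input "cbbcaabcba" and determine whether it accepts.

Answer: REJECT

Trace:
initial (ε-close {0}): {0,1,2,4,6}
'c' @ 1: {3,5,8}
'b' @ 2: {}  — state set empty
rest 'bcaabcba' ignored (set empty)
final: {}; accept 1 not in set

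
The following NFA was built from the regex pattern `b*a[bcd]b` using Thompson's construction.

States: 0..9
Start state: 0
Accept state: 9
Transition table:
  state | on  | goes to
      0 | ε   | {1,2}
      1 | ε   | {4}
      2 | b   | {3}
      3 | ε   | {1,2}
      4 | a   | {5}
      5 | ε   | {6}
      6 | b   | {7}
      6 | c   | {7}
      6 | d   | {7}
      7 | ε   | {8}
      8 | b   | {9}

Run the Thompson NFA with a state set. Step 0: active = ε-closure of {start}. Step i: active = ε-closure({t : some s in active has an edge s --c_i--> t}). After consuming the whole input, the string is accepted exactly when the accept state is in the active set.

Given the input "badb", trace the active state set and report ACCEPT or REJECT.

Answer: ACCEPT

Trace:
start: ε-closure({0}) = {0,1,2,4}
'b' @ 1: {1,2,3,4}
'a' @ 2: {5,6}
'd' @ 3: {7,8}
'b' @ 4: {9}  ✓accept
final: {9}; accept 9 in set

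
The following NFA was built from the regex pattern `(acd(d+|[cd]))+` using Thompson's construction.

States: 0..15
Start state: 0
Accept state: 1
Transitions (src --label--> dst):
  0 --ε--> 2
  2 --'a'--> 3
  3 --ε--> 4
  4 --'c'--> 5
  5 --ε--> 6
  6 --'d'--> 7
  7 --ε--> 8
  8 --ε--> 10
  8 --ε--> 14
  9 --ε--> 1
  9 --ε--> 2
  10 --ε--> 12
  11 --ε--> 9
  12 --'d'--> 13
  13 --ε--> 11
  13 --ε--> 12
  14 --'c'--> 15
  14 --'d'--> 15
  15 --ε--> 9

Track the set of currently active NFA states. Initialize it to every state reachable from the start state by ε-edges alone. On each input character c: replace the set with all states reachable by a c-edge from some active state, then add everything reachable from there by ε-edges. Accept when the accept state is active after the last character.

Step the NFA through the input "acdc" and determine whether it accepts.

Answer: ACCEPT

Trace:
S₀ = ε-closure({0}) = {0,2}
'a' @ 1: {3,4}
'c' @ 2: {5,6}
'd' @ 3: {7,8,10,12,14}
'c' @ 4: {1,2,9,15}  [accepting]
after full input: {1,2,9,15}  (accept=1 in)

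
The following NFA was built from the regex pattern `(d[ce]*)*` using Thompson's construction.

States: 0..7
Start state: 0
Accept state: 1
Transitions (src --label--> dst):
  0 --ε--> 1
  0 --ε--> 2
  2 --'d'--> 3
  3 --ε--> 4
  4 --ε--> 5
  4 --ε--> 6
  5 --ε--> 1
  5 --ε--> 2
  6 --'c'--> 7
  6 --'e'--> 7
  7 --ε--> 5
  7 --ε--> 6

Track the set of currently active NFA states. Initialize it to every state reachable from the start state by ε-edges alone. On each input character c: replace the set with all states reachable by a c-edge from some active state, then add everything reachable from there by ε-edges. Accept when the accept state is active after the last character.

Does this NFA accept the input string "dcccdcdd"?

start: ε-closure({0}) = {0,1,2}
'd' @ 1: {1,2,3,4,5,6}  ✓accept
'c' @ 2: {1,2,5,6,7}  ✓accept
'c' @ 3: {1,2,5,6,7}  ✓accept
'c' @ 4: {1,2,5,6,7}  ✓accept
'd' @ 5: {1,2,3,4,5,6}  ✓accept
'c' @ 6: {1,2,5,6,7}  ✓accept
'd' @ 7: {1,2,3,4,5,6}  ✓accept
'd' @ 8: {1,2,3,4,5,6}  ✓accept
end set {1,2,3,4,5,6} — state 1 in

Answer: ACCEPT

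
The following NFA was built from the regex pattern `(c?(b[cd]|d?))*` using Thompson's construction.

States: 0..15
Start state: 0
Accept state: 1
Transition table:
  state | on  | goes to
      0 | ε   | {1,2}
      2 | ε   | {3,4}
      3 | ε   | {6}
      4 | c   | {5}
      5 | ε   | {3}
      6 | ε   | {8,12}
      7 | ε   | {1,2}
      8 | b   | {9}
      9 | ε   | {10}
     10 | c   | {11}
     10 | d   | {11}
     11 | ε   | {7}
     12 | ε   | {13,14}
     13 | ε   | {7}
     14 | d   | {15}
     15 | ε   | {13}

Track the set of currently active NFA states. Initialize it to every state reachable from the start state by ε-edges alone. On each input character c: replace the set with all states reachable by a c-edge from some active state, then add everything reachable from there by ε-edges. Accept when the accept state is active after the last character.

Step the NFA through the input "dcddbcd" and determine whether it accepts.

Answer: ACCEPT

Trace:
initial (ε-close {0}): {0,1,2,3,4,6,7,8,12,13,14}
'd' @ 1: {1,2,3,4,6,7,8,12,13,14,15}  ✓accept
'c' @ 2: {1,2,3,4,5,6,7,8,12,13,14}  ✓accept
'd' @ 3: {1,2,3,4,6,7,8,12,13,14,15}  ✓accept
'd' @ 4: {1,2,3,4,6,7,8,12,13,14,15}  ✓accept
'b' @ 5: {9,10}
'c' @ 6: {1,2,3,4,6,7,8,11,12,13,14}  ✓accept
'd' @ 7: {1,2,3,4,6,7,8,12,13,14,15}  ✓accept
end set {1,2,3,4,6,7,8,12,13,14,15} — state 1 in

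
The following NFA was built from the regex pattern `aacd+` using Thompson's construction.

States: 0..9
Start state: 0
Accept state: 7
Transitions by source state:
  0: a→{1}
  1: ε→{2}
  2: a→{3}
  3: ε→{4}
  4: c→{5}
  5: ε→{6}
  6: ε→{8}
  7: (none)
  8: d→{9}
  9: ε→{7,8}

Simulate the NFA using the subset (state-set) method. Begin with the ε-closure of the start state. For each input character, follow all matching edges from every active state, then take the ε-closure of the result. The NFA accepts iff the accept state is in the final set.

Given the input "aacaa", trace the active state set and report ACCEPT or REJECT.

Answer: REJECT

Derivation:
initial (ε-close {0}): {0}
'a' @ 1: {1,2}
'a' @ 2: {3,4}
'c' @ 3: {5,6,8}
'a' @ 4: {}  — state set empty
rest 'a' ignored (set empty)
final: {}; accept 7 not in set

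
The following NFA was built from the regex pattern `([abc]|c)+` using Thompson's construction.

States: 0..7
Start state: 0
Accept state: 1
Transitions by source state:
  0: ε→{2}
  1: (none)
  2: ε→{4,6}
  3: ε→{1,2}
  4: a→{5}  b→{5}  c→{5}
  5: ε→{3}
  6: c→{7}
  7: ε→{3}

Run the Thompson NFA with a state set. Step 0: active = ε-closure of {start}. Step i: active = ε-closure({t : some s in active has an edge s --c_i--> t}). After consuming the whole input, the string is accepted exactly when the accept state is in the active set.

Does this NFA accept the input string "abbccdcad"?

Answer: REJECT

Trace:
S₀ = ε-closure({0}) = {0,2,4,6}
'a' @ 1: {1,2,3,4,5,6}  ✓accept
'b' @ 2: {1,2,3,4,5,6}  ✓accept
'b' @ 3: {1,2,3,4,5,6}  ✓accept
'c' @ 4: {1,2,3,4,5,6,7}  ✓accept
'c' @ 5: {1,2,3,4,5,6,7}  ✓accept
'd' @ 6: {}  — dead — no transitions
rest 'cad' ignored (set empty)
final: {}; accept 1 not in set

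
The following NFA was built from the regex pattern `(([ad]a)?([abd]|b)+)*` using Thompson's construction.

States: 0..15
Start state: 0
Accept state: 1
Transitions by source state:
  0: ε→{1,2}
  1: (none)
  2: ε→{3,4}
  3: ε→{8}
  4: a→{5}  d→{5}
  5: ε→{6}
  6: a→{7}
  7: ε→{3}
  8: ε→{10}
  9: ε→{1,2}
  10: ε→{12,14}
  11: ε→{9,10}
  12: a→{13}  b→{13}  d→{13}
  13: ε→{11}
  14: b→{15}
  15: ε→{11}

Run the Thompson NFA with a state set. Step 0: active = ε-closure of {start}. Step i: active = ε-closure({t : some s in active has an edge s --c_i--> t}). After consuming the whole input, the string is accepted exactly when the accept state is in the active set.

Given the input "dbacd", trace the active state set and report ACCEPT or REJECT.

S₀ = ε-closure({0}) = {0,1,2,3,4,8,10,12,14}
'd' @ 1: {1,2,3,4,5,6,8,9,10,11,12,13,14}  [accepting]
'b' @ 2: {1,2,3,4,8,9,10,11,12,13,14,15}  [accepting]
'a' @ 3: {1,2,3,4,5,6,8,9,10,11,12,13,14}  [accepting]
'c' @ 4: {}  — dead — no transitions
rest 'd' ignored (set empty)
end set {} — state 1 not in

Answer: REJECT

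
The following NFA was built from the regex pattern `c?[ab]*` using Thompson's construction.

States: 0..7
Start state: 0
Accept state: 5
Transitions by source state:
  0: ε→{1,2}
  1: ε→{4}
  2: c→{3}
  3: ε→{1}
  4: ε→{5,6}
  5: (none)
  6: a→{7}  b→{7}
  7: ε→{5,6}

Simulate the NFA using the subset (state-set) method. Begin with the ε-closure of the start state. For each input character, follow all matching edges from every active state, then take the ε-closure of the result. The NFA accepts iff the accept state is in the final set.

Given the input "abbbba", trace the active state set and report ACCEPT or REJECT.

initial (ε-close {0}): {0,1,2,4,5,6}
'a' @ 1: {5,6,7}  (accept∈set)
'b' @ 2: {5,6,7}  (accept∈set)
'b' @ 3: {5,6,7}  (accept∈set)
'b' @ 4: {5,6,7}  (accept∈set)
'b' @ 5: {5,6,7}  (accept∈set)
'a' @ 6: {5,6,7}  (accept∈set)
end set {5,6,7} — state 5 in

Answer: ACCEPT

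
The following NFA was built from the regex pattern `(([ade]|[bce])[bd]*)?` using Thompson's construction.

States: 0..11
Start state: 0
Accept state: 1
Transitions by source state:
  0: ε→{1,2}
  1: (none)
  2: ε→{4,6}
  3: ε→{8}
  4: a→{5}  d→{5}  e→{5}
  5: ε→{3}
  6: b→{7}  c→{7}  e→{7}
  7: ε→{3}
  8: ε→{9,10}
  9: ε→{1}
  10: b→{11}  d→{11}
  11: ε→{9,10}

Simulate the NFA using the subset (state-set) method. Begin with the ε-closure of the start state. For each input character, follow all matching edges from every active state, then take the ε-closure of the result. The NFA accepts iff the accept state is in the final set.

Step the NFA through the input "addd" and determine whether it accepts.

initial (ε-close {0}): {0,1,2,4,6}
'a' @ 1: {1,3,5,8,9,10}  [accepting]
'd' @ 2: {1,9,10,11}  [accepting]
'd' @ 3: {1,9,10,11}  [accepting]
'd' @ 4: {1,9,10,11}  [accepting]
end set {1,9,10,11} — state 1 in

Answer: ACCEPT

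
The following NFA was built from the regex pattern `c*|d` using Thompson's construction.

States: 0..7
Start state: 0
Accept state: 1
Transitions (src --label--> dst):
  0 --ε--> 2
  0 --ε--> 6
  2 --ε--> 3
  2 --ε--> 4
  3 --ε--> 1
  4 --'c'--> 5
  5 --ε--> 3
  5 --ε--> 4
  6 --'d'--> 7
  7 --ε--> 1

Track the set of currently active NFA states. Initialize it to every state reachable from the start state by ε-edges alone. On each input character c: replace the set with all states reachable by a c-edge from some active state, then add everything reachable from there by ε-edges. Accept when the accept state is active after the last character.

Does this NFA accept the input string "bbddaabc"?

Answer: REJECT

Trace:
initial (ε-close {0}): {0,1,2,3,4,6}
'b' @ 1: {}  — no active states
rest 'bddaabc' ignored (set empty)
end set {} — state 1 not in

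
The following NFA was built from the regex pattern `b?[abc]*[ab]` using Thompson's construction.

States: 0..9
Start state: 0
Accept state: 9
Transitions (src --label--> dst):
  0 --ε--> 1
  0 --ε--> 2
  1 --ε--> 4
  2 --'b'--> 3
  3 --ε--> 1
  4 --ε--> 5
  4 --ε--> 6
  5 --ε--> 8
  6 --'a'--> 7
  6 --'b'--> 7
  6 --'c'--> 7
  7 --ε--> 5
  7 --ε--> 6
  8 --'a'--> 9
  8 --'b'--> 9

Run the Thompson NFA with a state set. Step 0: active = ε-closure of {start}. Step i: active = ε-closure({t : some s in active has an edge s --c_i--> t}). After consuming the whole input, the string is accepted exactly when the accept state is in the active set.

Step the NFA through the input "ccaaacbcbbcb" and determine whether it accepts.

Answer: ACCEPT

Derivation:
initial (ε-close {0}): {0,1,2,4,5,6,8}
'c' @ 1: {5,6,7,8}
'c' @ 2: {5,6,7,8}
'a' @ 3: {5,6,7,8,9}  (accept∈set)
'a' @ 4: {5,6,7,8,9}  (accept∈set)
'a' @ 5: {5,6,7,8,9}  (accept∈set)
'c' @ 6: {5,6,7,8}
'b' @ 7: {5,6,7,8,9}  (accept∈set)
'c' @ 8: {5,6,7,8}
'b' @ 9: {5,6,7,8,9}  (accept∈set)
'b' @ 10: {5,6,7,8,9}  (accept∈set)
'c' @ 11: {5,6,7,8}
'b' @ 12: {5,6,7,8,9}  (accept∈set)
end set {5,6,7,8,9} — state 9 in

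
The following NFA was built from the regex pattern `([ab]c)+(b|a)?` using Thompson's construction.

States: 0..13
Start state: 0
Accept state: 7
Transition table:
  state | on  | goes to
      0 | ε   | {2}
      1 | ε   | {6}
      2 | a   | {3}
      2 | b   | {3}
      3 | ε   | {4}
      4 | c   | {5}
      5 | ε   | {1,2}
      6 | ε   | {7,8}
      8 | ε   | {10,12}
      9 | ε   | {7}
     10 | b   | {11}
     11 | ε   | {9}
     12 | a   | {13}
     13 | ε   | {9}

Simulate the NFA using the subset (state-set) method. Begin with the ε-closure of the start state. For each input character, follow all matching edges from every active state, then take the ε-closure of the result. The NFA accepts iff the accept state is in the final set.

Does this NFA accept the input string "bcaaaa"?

Answer: REJECT

Derivation:
S₀ = ε-closure({0}) = {0,2}
'b' @ 1: {3,4}
'c' @ 2: {1,2,5,6,7,8,10,12}  (accept∈set)
'a' @ 3: {3,4,7,9,13}  (accept∈set)
'a' @ 4: {}  — state set empty
rest 'aa' ignored (set empty)
end set {} — state 7 not in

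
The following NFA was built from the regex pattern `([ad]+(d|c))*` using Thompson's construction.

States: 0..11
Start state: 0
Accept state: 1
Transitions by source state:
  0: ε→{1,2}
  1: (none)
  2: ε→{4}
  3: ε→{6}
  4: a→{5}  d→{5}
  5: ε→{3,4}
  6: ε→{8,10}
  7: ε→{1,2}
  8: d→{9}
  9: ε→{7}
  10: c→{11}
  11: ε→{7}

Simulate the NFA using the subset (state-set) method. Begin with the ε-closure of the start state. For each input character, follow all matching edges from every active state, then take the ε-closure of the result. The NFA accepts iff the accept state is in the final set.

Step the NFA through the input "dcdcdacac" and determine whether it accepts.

start: ε-closure({0}) = {0,1,2,4}
'd' @ 1: {3,4,5,6,8,10}
'c' @ 2: {1,2,4,7,11}  [accepting]
'd' @ 3: {3,4,5,6,8,10}
'c' @ 4: {1,2,4,7,11}  [accepting]
'd' @ 5: {3,4,5,6,8,10}
'a' @ 6: {3,4,5,6,8,10}
'c' @ 7: {1,2,4,7,11}  [accepting]
'a' @ 8: {3,4,5,6,8,10}
'c' @ 9: {1,2,4,7,11}  [accepting]
after full input: {1,2,4,7,11}  (accept=1 in)

Answer: ACCEPT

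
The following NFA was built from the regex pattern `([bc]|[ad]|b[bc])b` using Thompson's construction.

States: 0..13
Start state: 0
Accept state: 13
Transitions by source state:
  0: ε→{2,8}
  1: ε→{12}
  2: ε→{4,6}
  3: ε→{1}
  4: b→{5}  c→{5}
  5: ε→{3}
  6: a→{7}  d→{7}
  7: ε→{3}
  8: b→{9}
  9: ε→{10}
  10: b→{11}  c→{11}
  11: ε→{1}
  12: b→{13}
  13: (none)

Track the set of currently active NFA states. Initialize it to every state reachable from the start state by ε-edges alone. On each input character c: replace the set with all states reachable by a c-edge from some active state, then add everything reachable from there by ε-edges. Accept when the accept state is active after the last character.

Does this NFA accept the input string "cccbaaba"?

Answer: REJECT

Derivation:
S₀ = ε-closure({0}) = {0,2,4,6,8}
'c' @ 1: {1,3,5,12}
'c' @ 2: {}  — no active states
rest 'cbaaba' ignored (set empty)
end set {} — state 13 not in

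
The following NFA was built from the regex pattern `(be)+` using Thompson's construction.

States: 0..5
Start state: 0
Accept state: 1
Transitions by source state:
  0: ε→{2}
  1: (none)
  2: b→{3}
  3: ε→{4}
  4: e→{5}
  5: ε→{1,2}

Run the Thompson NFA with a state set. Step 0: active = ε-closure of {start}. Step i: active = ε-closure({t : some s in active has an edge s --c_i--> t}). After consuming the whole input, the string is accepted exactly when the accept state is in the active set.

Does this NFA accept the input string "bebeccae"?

Answer: REJECT

Derivation:
initial (ε-close {0}): {0,2}
'b' @ 1: {3,4}
'e' @ 2: {1,2,5}  ✓accept
'b' @ 3: {3,4}
'e' @ 4: {1,2,5}  ✓accept
'c' @ 5: {}  — state set empty
rest 'cae' ignored (set empty)
final: {}; accept 1 not in set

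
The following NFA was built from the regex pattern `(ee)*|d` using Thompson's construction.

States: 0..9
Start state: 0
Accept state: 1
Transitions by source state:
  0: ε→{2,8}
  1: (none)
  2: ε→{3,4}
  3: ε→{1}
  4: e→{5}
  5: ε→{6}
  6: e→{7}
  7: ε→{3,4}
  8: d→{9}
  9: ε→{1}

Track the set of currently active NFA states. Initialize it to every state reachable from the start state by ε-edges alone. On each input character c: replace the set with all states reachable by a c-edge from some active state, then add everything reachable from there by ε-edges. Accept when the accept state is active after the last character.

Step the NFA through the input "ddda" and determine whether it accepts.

S₀ = ε-closure({0}) = {0,1,2,3,4,8}
'd' @ 1: {1,9}  ✓accept
'd' @ 2: {}  — state set empty
rest 'da' ignored (set empty)
final: {}; accept 1 not in set

Answer: REJECT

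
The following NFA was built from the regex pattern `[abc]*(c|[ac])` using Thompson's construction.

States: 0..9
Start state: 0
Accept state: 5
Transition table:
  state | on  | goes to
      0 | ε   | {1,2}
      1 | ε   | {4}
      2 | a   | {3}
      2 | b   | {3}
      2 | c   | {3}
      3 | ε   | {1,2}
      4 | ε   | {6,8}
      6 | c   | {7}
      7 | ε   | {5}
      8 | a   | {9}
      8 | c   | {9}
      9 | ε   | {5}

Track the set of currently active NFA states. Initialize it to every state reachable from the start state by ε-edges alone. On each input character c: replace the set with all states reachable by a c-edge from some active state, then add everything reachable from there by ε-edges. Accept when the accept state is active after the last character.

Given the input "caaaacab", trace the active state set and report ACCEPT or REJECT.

Answer: REJECT

Derivation:
initial (ε-close {0}): {0,1,2,4,6,8}
'c' @ 1: {1,2,3,4,5,6,7,8,9}  ✓accept
'a' @ 2: {1,2,3,4,5,6,8,9}  ✓accept
'a' @ 3: {1,2,3,4,5,6,8,9}  ✓accept
'a' @ 4: {1,2,3,4,5,6,8,9}  ✓accept
'a' @ 5: {1,2,3,4,5,6,8,9}  ✓accept
'c' @ 6: {1,2,3,4,5,6,7,8,9}  ✓accept
'a' @ 7: {1,2,3,4,5,6,8,9}  ✓accept
'b' @ 8: {1,2,3,4,6,8}
end set {1,2,3,4,6,8} — state 5 not in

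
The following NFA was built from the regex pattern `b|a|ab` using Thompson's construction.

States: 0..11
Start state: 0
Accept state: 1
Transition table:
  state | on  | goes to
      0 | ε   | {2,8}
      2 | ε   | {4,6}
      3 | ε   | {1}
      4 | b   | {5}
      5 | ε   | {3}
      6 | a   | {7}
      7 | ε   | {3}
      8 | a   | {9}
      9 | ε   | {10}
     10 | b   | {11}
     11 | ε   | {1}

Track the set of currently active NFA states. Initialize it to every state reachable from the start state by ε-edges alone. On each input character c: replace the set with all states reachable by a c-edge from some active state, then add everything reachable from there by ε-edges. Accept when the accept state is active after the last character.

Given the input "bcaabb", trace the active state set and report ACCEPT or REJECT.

start: ε-closure({0}) = {0,2,4,6,8}
'b' @ 1: {1,3,5}  (accept∈set)
'c' @ 2: {}  — dead — no transitions
rest 'aabb' ignored (set empty)
end set {} — state 1 not in

Answer: REJECT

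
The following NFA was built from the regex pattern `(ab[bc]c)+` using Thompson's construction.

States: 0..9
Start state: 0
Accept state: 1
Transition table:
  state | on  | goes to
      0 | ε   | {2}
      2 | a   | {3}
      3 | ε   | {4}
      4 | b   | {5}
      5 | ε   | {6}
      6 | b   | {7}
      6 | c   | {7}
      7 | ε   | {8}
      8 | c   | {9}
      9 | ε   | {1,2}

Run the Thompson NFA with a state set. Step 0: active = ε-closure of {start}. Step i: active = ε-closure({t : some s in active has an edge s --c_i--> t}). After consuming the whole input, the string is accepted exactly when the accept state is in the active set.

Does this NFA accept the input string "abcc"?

start: ε-closure({0}) = {0,2}
'a' @ 1: {3,4}
'b' @ 2: {5,6}
'c' @ 3: {7,8}
'c' @ 4: {1,2,9}  ✓accept
end set {1,2,9} — state 1 in

Answer: ACCEPT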